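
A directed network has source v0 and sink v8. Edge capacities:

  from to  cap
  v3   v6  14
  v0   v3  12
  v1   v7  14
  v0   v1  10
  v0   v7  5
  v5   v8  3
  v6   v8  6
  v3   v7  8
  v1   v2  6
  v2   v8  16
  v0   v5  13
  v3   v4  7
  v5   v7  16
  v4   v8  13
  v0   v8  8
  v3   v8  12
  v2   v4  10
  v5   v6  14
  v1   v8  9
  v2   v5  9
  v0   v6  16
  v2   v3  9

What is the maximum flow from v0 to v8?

Augment v0→v8: bottleneck 8, flow now 8.
Augment v0→v1→v8: bottleneck 9, flow now 17.
Augment v0→v3→v8: bottleneck 12, flow now 29.
Augment v0→v5→v8: bottleneck 3, flow now 32.
Augment v0→v6→v8: bottleneck 6, flow now 38.
Augment v0→v1→v2→v8: bottleneck 1, flow now 39.
No augmenting path remains; maximum flow = 39.
In the residual graph, reachable from v0: {v0, v5, v6, v7}.
Min-cut edges: v0→v1 (10), v0→v3 (12), v0→v8 (8), v5→v8 (3), v6→v8 (6); capacity 10 + 12 + 8 + 3 + 6 = 39.
This cut is saturated, so no flow can exceed 39.

39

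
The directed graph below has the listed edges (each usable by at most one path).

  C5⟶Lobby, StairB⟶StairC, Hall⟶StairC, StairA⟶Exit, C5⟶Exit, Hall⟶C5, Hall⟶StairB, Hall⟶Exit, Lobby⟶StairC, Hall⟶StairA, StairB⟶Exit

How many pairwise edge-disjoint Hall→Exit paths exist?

Assign every edge capacity 1; by Menger, the answer equals the max flow.
Path Hall→Exit (+1); total 1.
Path Hall→StairA→Exit (+1); total 2.
Path Hall→C5→Exit (+1); total 3.
Path Hall→StairB→Exit (+1); total 4.
No residual Hall→Exit path; max flow = 4.
Certifying cut of size 4: {Hall→C5, Hall→Exit, Hall→StairA, Hall→StairB}.

4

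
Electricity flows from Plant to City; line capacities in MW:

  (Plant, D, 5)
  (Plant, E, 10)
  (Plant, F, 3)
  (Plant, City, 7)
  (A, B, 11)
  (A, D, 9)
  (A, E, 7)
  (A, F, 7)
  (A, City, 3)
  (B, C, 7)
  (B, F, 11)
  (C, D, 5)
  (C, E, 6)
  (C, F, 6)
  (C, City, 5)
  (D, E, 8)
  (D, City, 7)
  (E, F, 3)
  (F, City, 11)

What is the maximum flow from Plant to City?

18

Augment Plant→City: bottleneck 7, flow now 7.
Augment Plant→D→City: bottleneck 5, flow now 12.
Augment Plant→F→City: bottleneck 3, flow now 15.
Augment Plant→E→F→City: bottleneck 3, flow now 18.
No augmenting path remains; maximum flow = 18.
In the residual graph, reachable from Plant: {Plant, E}.
Min-cut edges: Plant→D (5), Plant→F (3), Plant→City (7), E→F (3); capacity 5 + 3 + 7 + 3 = 18.
This cut is saturated, so no flow can exceed 18.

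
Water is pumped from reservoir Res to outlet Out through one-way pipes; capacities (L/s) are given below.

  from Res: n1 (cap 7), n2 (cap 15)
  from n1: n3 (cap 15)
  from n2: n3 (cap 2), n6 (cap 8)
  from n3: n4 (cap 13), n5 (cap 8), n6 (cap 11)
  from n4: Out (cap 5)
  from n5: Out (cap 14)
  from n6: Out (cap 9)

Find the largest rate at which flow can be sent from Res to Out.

17

Augment Res→n2→n6→Out: bottleneck 8, flow now 8.
Augment Res→n1→n3→n4→Out: bottleneck 5, flow now 13.
Augment Res→n1→n3→n5→Out: bottleneck 2, flow now 15.
Augment Res→n2→n3→n5→Out: bottleneck 2, flow now 17.
No augmenting path remains; maximum flow = 17.
In the residual graph, reachable from Res: {Res, n2}.
Min-cut edges: Res→n1 (7), n2→n3 (2), n2→n6 (8); capacity 7 + 2 + 8 = 17.
This cut is saturated, so no flow can exceed 17.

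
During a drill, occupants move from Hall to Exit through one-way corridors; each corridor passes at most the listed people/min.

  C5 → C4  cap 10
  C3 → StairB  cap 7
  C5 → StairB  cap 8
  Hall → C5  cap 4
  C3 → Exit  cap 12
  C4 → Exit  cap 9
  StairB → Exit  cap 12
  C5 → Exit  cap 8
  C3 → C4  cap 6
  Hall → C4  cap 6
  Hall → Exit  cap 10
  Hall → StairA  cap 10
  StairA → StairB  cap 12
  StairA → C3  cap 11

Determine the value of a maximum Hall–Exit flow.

30

Augment Hall→Exit: bottleneck 10, flow now 10.
Augment Hall→C5→Exit: bottleneck 4, flow now 14.
Augment Hall→C4→Exit: bottleneck 6, flow now 20.
Augment Hall→StairA→C3→Exit: bottleneck 10, flow now 30.
No augmenting path remains; maximum flow = 30.
In the residual graph, reachable from Hall: {Hall}.
Min-cut edges: Hall→StairA (10), Hall→C5 (4), Hall→C4 (6), Hall→Exit (10); capacity 10 + 4 + 6 + 10 = 30.
This cut is saturated, so no flow can exceed 30.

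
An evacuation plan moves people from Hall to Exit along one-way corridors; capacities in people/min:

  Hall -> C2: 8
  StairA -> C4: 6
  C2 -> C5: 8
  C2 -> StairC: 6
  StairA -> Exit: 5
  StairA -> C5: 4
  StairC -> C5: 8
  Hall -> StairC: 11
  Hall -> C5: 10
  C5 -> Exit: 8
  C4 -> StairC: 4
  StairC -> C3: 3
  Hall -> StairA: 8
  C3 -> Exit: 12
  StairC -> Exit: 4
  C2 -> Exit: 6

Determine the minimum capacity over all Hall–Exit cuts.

26

Augment Hall→StairA→Exit: bottleneck 5, flow now 5.
Augment Hall→C2→Exit: bottleneck 6, flow now 11.
Augment Hall→StairC→Exit: bottleneck 4, flow now 15.
Augment Hall→C5→Exit: bottleneck 8, flow now 23.
Augment Hall→StairC→C3→Exit: bottleneck 3, flow now 26.
No augmenting path remains; maximum flow = 26.
By max-flow min-cut, the minimum cut capacity equals the max flow.
In the residual graph, reachable from Hall: {Hall, StairA, C4, C2, StairC, C5}.
Min-cut edges: StairA→Exit (5), C2→Exit (6), StairC→C3 (3), StairC→Exit (4), C5→Exit (8); capacity 5 + 6 + 3 + 4 + 8 = 26.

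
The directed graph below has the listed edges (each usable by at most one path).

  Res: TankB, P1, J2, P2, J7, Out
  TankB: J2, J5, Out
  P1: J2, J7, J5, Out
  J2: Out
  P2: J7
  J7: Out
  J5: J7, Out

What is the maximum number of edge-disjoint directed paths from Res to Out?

5

Assign every edge capacity 1; by Menger, the answer equals the max flow.
Path Res→Out (+1); total 1.
Path Res→TankB→Out (+1); total 2.
Path Res→P1→Out (+1); total 3.
Path Res→J2→Out (+1); total 4.
Path Res→J7→Out (+1); total 5.
No residual Res→Out path; max flow = 5.
Certifying cut of size 5: {J7→Out, Res→J2, Res→Out, Res→P1, Res→TankB}.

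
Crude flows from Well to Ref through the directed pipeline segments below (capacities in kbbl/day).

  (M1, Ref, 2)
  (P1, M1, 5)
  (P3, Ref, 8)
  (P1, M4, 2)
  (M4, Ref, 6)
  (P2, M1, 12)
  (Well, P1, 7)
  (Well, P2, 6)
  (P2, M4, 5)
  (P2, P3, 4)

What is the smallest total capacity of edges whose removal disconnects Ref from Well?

Augment Well→P2→P3→Ref: bottleneck 4, flow now 4.
Augment Well→P2→M4→Ref: bottleneck 2, flow now 6.
Augment Well→P1→M4→Ref: bottleneck 2, flow now 8.
Augment Well→P1→M1→Ref: bottleneck 2, flow now 10.
No augmenting path remains; maximum flow = 10.
By max-flow min-cut, the minimum cut capacity equals the max flow.
In the residual graph, reachable from Well: {Well, P1, M1}.
Min-cut edges: Well→P2 (6), P1→M4 (2), M1→Ref (2); capacity 6 + 2 + 2 = 10.

10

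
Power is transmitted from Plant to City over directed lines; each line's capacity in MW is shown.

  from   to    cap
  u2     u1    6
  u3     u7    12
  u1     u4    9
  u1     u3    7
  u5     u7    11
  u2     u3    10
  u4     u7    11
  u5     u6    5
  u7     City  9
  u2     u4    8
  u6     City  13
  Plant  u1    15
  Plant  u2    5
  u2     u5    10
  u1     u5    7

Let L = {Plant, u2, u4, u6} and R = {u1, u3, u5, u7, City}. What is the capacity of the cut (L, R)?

65

Edges leaving {Plant, u2, u4, u6}: Plant→u1 (15), u2→u1 (6), u2→u3 (10), u2→u5 (10), u4→u7 (11), u6→City (13).
Cut capacity = 15 + 6 + 10 + 10 + 11 + 13 = 65.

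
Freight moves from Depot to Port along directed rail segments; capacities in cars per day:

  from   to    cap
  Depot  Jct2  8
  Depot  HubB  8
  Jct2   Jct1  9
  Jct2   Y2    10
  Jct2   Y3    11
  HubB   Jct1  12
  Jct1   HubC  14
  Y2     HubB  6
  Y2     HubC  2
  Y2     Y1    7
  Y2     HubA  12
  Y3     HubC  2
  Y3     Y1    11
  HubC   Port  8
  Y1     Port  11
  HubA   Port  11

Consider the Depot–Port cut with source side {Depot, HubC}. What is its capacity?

24

Edges leaving {Depot, HubC}: Depot→Jct2 (8), Depot→HubB (8), HubC→Port (8).
Cut capacity = 8 + 8 + 8 = 24.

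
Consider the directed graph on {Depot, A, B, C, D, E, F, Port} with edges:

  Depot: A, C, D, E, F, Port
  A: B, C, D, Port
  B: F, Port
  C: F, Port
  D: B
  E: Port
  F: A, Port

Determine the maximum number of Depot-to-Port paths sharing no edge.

6

Assign every edge capacity 1; by Menger, the answer equals the max flow.
Path Depot→Port (+1); total 1.
Path Depot→A→Port (+1); total 2.
Path Depot→C→Port (+1); total 3.
Path Depot→E→Port (+1); total 4.
Path Depot→F→Port (+1); total 5.
Path Depot→D→B→Port (+1); total 6.
No residual Depot→Port path; max flow = 6.
Certifying cut of size 6: {Depot→A, Depot→C, Depot→D, Depot→E, Depot→F, Depot→Port}.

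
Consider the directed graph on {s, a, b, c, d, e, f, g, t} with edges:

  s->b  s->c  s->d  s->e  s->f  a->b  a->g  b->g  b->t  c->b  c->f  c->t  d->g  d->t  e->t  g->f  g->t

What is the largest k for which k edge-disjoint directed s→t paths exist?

4

Assign every edge capacity 1; by Menger, the answer equals the max flow.
Path s→b→t (+1); total 1.
Path s→c→t (+1); total 2.
Path s→d→t (+1); total 3.
Path s→e→t (+1); total 4.
No residual s→t path; max flow = 4.
Certifying cut of size 4: {s→b, s→c, s→d, s→e}.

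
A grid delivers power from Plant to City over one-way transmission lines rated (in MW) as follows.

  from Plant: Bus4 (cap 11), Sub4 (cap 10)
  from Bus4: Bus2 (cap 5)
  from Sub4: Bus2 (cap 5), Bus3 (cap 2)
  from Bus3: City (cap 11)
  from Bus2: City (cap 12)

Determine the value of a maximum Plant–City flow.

Augment Plant→Bus4→Bus2→City: bottleneck 5, flow now 5.
Augment Plant→Sub4→Bus3→City: bottleneck 2, flow now 7.
Augment Plant→Sub4→Bus2→City: bottleneck 5, flow now 12.
No augmenting path remains; maximum flow = 12.
In the residual graph, reachable from Plant: {Plant, Bus4, Sub4}.
Min-cut edges: Bus4→Bus2 (5), Sub4→Bus3 (2), Sub4→Bus2 (5); capacity 5 + 2 + 5 = 12.
This cut is saturated, so no flow can exceed 12.

12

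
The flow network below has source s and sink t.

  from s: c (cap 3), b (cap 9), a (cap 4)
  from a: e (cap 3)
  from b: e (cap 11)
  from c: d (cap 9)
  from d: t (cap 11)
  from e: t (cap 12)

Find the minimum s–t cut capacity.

Augment s→a→e→t: bottleneck 3, flow now 3.
Augment s→b→e→t: bottleneck 9, flow now 12.
Augment s→c→d→t: bottleneck 3, flow now 15.
No augmenting path remains; maximum flow = 15.
By max-flow min-cut, the minimum cut capacity equals the max flow.
In the residual graph, reachable from s: {s, a}.
Min-cut edges: s→b (9), s→c (3), a→e (3); capacity 9 + 3 + 3 = 15.

15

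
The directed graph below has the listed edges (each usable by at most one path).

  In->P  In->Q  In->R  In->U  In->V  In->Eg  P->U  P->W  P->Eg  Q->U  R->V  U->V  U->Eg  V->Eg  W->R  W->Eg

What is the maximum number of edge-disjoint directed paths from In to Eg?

4

Assign every edge capacity 1; by Menger, the answer equals the max flow.
Path In→Eg (+1); total 1.
Path In→P→Eg (+1); total 2.
Path In→U→Eg (+1); total 3.
Path In→V→Eg (+1); total 4.
No residual In→Eg path; max flow = 4.
Certifying cut of size 4: {In→Eg, In→P, U→Eg, V→Eg}.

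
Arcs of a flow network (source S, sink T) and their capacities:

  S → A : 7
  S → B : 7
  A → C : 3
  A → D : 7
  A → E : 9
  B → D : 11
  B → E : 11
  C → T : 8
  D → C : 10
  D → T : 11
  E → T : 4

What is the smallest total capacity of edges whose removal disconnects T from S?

Augment S→A→C→T: bottleneck 3, flow now 3.
Augment S→A→D→T: bottleneck 4, flow now 7.
Augment S→B→D→T: bottleneck 7, flow now 14.
No augmenting path remains; maximum flow = 14.
By max-flow min-cut, the minimum cut capacity equals the max flow.
In the residual graph, reachable from S: {S}.
Min-cut edges: S→A (7), S→B (7); capacity 7 + 7 = 14.

14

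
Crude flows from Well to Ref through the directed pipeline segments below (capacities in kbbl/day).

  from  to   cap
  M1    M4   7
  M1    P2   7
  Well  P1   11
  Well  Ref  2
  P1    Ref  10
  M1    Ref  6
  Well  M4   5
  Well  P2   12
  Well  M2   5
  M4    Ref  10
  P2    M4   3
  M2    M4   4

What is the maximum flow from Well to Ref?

Augment Well→Ref: bottleneck 2, flow now 2.
Augment Well→P1→Ref: bottleneck 10, flow now 12.
Augment Well→M4→Ref: bottleneck 5, flow now 17.
Augment Well→M2→M4→Ref: bottleneck 4, flow now 21.
Augment Well→P2→M4→Ref: bottleneck 1, flow now 22.
No augmenting path remains; maximum flow = 22.
In the residual graph, reachable from Well: {Well, P1, M2, P2, M4}.
Min-cut edges: Well→Ref (2), P1→Ref (10), M4→Ref (10); capacity 2 + 10 + 10 = 22.
This cut is saturated, so no flow can exceed 22.

22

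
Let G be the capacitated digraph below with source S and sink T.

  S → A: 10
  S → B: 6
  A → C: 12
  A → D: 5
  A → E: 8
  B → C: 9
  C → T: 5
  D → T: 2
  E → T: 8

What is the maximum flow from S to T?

Augment S→A→C→T: bottleneck 5, flow now 5.
Augment S→A→D→T: bottleneck 2, flow now 7.
Augment S→A→E→T: bottleneck 3, flow now 10.
Augment S→B→C→A→E→T: bottleneck 5, flow now 15. (uses reverse residual edge)
No augmenting path remains; maximum flow = 15.
In the residual graph, reachable from S: {S, B, C}.
Min-cut edges: S→A (10), C→T (5); capacity 10 + 5 = 15.
This cut is saturated, so no flow can exceed 15.

15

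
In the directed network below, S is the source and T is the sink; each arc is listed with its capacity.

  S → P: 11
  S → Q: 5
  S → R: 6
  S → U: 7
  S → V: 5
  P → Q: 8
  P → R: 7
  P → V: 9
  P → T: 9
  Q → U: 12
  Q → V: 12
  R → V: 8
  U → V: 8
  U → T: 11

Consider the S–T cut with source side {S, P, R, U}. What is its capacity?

Edges leaving {S, P, R, U}: S→Q (5), S→V (5), P→Q (8), P→V (9), P→T (9), R→V (8), U→V (8), U→T (11).
Cut capacity = 5 + 5 + 8 + 9 + 9 + 8 + 8 + 11 = 63.

63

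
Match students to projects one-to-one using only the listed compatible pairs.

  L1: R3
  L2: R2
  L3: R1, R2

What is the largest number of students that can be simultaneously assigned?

3

Unit-capacity flow: source→left, listed edges, right→sink; max matching = max flow.
Augmenting path L1→R3 (+1); matched 1.
Augmenting path L2→R2 (+1); matched 2.
Augmenting path L3→R1 (+1); matched 3.
No augmenting path remains; maximum matching = 3.
König certificate: {L1, L2, L3} is a vertex cover of size 3 (every listed pair touches it), so no matching can be larger.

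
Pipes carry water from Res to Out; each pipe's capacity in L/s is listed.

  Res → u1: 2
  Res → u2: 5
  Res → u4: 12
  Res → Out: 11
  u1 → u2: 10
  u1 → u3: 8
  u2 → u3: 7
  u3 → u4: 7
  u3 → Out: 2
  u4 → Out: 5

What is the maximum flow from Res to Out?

Augment Res→Out: bottleneck 11, flow now 11.
Augment Res→u4→Out: bottleneck 5, flow now 16.
Augment Res→u1→u3→Out: bottleneck 2, flow now 18.
No augmenting path remains; maximum flow = 18.
In the residual graph, reachable from Res: {Res, u1, u2, u3, u4}.
Min-cut edges: Res→Out (11), u3→Out (2), u4→Out (5); capacity 11 + 2 + 5 = 18.
This cut is saturated, so no flow can exceed 18.

18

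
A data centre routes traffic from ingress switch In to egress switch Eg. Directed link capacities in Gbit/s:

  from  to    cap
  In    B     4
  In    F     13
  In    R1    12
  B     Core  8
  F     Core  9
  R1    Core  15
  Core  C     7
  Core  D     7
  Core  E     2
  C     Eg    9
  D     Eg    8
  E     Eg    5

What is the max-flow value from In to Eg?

16

Augment In→B→Core→C→Eg: bottleneck 4, flow now 4.
Augment In→F→Core→C→Eg: bottleneck 3, flow now 7.
Augment In→F→Core→D→Eg: bottleneck 6, flow now 13.
Augment In→R1→Core→D→Eg: bottleneck 1, flow now 14.
Augment In→R1→Core→E→Eg: bottleneck 2, flow now 16.
No augmenting path remains; maximum flow = 16.
In the residual graph, reachable from In: {In, B, F, R1, Core}.
Min-cut edges: Core→C (7), Core→D (7), Core→E (2); capacity 7 + 7 + 2 = 16.
This cut is saturated, so no flow can exceed 16.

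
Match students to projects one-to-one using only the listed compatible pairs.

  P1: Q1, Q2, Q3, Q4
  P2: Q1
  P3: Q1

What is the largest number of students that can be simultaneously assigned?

2

Unit-capacity flow: source→left, listed edges, right→sink; max matching = max flow.
Augmenting path P1→Q1 (+1); matched 1.
Augmenting path P2→Q1→P1→Q2 (+1); matched 2.
No augmenting path remains; maximum matching = 2.
König certificate: {P1, Q1} is a vertex cover of size 2 (every listed pair touches it), so no matching can be larger.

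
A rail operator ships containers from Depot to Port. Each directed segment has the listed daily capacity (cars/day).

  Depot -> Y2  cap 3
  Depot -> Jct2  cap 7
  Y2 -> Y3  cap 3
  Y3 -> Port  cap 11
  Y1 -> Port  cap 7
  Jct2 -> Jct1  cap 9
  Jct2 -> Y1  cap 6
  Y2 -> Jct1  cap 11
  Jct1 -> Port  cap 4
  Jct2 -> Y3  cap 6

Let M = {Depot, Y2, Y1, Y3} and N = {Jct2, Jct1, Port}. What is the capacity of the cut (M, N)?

36

Edges leaving {Depot, Y2, Y1, Y3}: Depot→Jct2 (7), Y2→Jct1 (11), Y1→Port (7), Y3→Port (11).
Cut capacity = 7 + 11 + 7 + 11 = 36.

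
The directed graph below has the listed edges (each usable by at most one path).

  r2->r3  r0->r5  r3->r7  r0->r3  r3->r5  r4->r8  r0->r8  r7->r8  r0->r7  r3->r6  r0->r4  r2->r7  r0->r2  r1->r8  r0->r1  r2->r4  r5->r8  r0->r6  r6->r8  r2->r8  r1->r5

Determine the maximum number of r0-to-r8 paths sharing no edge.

7

Assign every edge capacity 1; by Menger, the answer equals the max flow.
Path r0→r8 (+1); total 1.
Path r0→r1→r8 (+1); total 2.
Path r0→r2→r8 (+1); total 3.
Path r0→r4→r8 (+1); total 4.
Path r0→r5→r8 (+1); total 5.
Path r0→r6→r8 (+1); total 6.
Path r0→r7→r8 (+1); total 7.
No residual r0→r8 path; max flow = 7.
Certifying cut of size 7: {r0→r1, r0→r2, r0→r4, r0→r8, r5→r8, r6→r8, r7→r8}.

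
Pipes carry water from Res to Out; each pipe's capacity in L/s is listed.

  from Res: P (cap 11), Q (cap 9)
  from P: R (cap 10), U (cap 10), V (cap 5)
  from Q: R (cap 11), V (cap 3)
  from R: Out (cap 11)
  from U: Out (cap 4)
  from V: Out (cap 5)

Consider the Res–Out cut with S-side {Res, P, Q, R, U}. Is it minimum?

Given cut capacity: 5 + 3 + 11 + 4 = 23.
Augment Res→P→R→Out: bottleneck 10, flow now 10.
Augment Res→P→U→Out: bottleneck 1, flow now 11.
Augment Res→Q→R→Out: bottleneck 1, flow now 12.
Augment Res→Q→V→Out: bottleneck 3, flow now 15.
Augment Res→Q→R→P→U→Out: bottleneck 3, flow now 18. (uses reverse residual edge)
Augment Res→Q→R→P→V→Out: bottleneck 2, flow now 20. (uses reverse residual edge)
No augmenting path remains; maximum flow = 20.
In the residual graph, reachable from Res: {Res}.
Min-cut edges: Res→P (11), Res→Q (9); capacity 11 + 9 = 20.
Cut capacity 23 exceeds the max flow 20, so it is not minimum.

No — its capacity is 23, but the minimum cut has capacity 20.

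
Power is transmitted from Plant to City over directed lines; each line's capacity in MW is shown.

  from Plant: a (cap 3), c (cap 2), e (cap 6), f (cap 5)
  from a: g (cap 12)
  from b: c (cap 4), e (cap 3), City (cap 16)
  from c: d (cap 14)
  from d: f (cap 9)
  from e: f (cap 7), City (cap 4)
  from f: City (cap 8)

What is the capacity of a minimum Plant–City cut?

Augment Plant→e→City: bottleneck 4, flow now 4.
Augment Plant→f→City: bottleneck 5, flow now 9.
Augment Plant→e→f→City: bottleneck 2, flow now 11.
Augment Plant→c→d→f→City: bottleneck 1, flow now 12.
No augmenting path remains; maximum flow = 12.
By max-flow min-cut, the minimum cut capacity equals the max flow.
In the residual graph, reachable from Plant: {Plant, a, c, d, e, f, g}.
Min-cut edges: e→City (4), f→City (8); capacity 4 + 8 = 12.

12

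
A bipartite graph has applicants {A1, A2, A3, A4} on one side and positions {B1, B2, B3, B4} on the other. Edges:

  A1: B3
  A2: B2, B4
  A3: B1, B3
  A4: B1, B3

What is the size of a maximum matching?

Unit-capacity flow: source→left, listed edges, right→sink; max matching = max flow.
Augmenting path A1→B3 (+1); matched 1.
Augmenting path A2→B2 (+1); matched 2.
Augmenting path A3→B1 (+1); matched 3.
No augmenting path remains; maximum matching = 3.
König certificate: {A2, B1, B3} is a vertex cover of size 3 (every listed pair touches it), so no matching can be larger.

3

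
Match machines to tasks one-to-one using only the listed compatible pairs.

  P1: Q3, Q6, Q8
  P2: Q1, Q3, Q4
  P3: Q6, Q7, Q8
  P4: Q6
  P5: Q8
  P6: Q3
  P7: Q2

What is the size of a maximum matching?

6

Unit-capacity flow: source→left, listed edges, right→sink; max matching = max flow.
Augmenting path P1→Q3 (+1); matched 1.
Augmenting path P2→Q1 (+1); matched 2.
Augmenting path P3→Q6 (+1); matched 3.
Augmenting path P5→Q8 (+1); matched 4.
Augmenting path P7→Q2 (+1); matched 5.
Augmenting path P4→Q6→P3→Q7 (+1); matched 6.
No augmenting path remains; maximum matching = 6.
König certificate: {P2, P3, P7, Q3, Q6, Q8} is a vertex cover of size 6 (every listed pair touches it), so no matching can be larger.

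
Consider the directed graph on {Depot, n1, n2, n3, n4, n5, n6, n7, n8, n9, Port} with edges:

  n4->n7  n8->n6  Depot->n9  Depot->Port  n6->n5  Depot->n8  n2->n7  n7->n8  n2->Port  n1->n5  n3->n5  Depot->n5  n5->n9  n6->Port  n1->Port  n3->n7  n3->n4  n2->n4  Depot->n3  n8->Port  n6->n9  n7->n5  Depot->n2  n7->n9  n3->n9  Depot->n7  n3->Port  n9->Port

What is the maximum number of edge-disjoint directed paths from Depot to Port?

6

Assign every edge capacity 1; by Menger, the answer equals the max flow.
Path Depot→Port (+1); total 1.
Path Depot→n2→Port (+1); total 2.
Path Depot→n3→Port (+1); total 3.
Path Depot→n8→Port (+1); total 4.
Path Depot→n9→Port (+1); total 5.
Path Depot→n7→n8→n6→Port (+1); total 6.
No residual Depot→Port path; max flow = 6.
Certifying cut of size 6: {Depot→Port, Depot→n2, Depot→n3, Depot→n7, Depot→n8, n9→Port}.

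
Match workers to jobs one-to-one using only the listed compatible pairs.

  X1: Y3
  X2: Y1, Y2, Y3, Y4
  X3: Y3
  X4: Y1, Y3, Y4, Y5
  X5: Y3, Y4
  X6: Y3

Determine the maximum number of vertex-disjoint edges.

4

Unit-capacity flow: source→left, listed edges, right→sink; max matching = max flow.
Augmenting path X1→Y3 (+1); matched 1.
Augmenting path X2→Y1 (+1); matched 2.
Augmenting path X4→Y4 (+1); matched 3.
Augmenting path X5→Y4→X4→Y5 (+1); matched 4.
No augmenting path remains; maximum matching = 4.
König certificate: {X2, X4, X5, Y3} is a vertex cover of size 4 (every listed pair touches it), so no matching can be larger.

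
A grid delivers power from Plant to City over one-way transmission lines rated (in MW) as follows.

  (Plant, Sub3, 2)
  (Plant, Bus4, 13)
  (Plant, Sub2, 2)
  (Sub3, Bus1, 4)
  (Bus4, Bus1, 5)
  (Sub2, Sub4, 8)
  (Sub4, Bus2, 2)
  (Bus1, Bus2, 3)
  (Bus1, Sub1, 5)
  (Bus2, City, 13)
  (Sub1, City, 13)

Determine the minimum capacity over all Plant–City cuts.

9

Augment Plant→Sub3→Bus1→Bus2→City: bottleneck 2, flow now 2.
Augment Plant→Bus4→Bus1→Bus2→City: bottleneck 1, flow now 3.
Augment Plant→Bus4→Bus1→Sub1→City: bottleneck 4, flow now 7.
Augment Plant→Sub2→Sub4→Bus2→City: bottleneck 2, flow now 9.
No augmenting path remains; maximum flow = 9.
By max-flow min-cut, the minimum cut capacity equals the max flow.
In the residual graph, reachable from Plant: {Plant, Bus4}.
Min-cut edges: Plant→Sub3 (2), Plant→Sub2 (2), Bus4→Bus1 (5); capacity 2 + 2 + 5 = 9.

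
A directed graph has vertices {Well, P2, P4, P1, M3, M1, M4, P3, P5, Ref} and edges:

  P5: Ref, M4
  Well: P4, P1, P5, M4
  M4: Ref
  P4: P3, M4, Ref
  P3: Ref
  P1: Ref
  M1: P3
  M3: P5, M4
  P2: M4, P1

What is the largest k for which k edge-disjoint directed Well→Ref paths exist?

4

Assign every edge capacity 1; by Menger, the answer equals the max flow.
Path Well→P4→Ref (+1); total 1.
Path Well→P1→Ref (+1); total 2.
Path Well→M4→Ref (+1); total 3.
Path Well→P5→Ref (+1); total 4.
No residual Well→Ref path; max flow = 4.
Certifying cut of size 4: {Well→M4, Well→P1, Well→P4, Well→P5}.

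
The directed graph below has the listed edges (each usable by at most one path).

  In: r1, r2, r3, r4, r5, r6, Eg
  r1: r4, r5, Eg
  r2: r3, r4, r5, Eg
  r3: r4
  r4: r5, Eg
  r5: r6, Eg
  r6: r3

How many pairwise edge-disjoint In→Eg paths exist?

5

Assign every edge capacity 1; by Menger, the answer equals the max flow.
Path In→Eg (+1); total 1.
Path In→r1→Eg (+1); total 2.
Path In→r2→Eg (+1); total 3.
Path In→r4→Eg (+1); total 4.
Path In→r5→Eg (+1); total 5.
No residual In→Eg path; max flow = 5.
Certifying cut of size 5: {In→Eg, In→r1, In→r2, r4→Eg, r5→Eg}.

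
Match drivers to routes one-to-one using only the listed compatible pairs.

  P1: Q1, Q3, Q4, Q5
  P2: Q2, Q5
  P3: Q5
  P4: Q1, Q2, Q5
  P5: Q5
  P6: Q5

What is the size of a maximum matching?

Unit-capacity flow: source→left, listed edges, right→sink; max matching = max flow.
Augmenting path P1→Q1 (+1); matched 1.
Augmenting path P2→Q2 (+1); matched 2.
Augmenting path P3→Q5 (+1); matched 3.
Augmenting path P4→Q1→P1→Q3 (+1); matched 4.
No augmenting path remains; maximum matching = 4.
König certificate: {P1, P2, P4, Q5} is a vertex cover of size 4 (every listed pair touches it), so no matching can be larger.

4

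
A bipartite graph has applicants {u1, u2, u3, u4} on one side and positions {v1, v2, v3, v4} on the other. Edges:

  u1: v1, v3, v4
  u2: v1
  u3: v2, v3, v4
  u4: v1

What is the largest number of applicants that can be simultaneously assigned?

Unit-capacity flow: source→left, listed edges, right→sink; max matching = max flow.
Augmenting path u1→v1 (+1); matched 1.
Augmenting path u3→v2 (+1); matched 2.
Augmenting path u2→v1→u1→v3 (+1); matched 3.
No augmenting path remains; maximum matching = 3.
König certificate: {u1, u3, v1} is a vertex cover of size 3 (every listed pair touches it), so no matching can be larger.

3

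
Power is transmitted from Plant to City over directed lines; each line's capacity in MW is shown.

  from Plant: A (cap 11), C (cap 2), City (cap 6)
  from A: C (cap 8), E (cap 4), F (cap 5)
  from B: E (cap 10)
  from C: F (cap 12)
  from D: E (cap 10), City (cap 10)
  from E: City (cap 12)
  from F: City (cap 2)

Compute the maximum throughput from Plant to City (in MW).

Augment Plant→City: bottleneck 6, flow now 6.
Augment Plant→A→E→City: bottleneck 4, flow now 10.
Augment Plant→A→F→City: bottleneck 2, flow now 12.
No augmenting path remains; maximum flow = 12.
In the residual graph, reachable from Plant: {Plant, A, C, F}.
Min-cut edges: Plant→City (6), A→E (4), F→City (2); capacity 6 + 4 + 2 = 12.
This cut is saturated, so no flow can exceed 12.

12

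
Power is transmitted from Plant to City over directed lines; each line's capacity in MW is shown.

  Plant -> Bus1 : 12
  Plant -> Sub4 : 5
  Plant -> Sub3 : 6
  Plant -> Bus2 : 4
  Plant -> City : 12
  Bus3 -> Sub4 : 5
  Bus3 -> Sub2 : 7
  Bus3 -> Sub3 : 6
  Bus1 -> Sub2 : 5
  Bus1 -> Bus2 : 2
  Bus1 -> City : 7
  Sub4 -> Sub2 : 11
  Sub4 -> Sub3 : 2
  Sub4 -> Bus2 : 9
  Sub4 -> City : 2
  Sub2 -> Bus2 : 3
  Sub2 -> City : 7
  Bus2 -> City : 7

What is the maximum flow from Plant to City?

Augment Plant→City: bottleneck 12, flow now 12.
Augment Plant→Bus1→City: bottleneck 7, flow now 19.
Augment Plant→Sub4→City: bottleneck 2, flow now 21.
Augment Plant→Bus2→City: bottleneck 4, flow now 25.
Augment Plant→Bus1→Sub2→City: bottleneck 5, flow now 30.
Augment Plant→Sub4→Sub2→City: bottleneck 2, flow now 32.
Augment Plant→Sub4→Bus2→City: bottleneck 1, flow now 33.
No augmenting path remains; maximum flow = 33.
In the residual graph, reachable from Plant: {Plant, Sub3}.
Min-cut edges: Plant→Bus1 (12), Plant→Sub4 (5), Plant→Bus2 (4), Plant→City (12); capacity 12 + 5 + 4 + 12 = 33.
This cut is saturated, so no flow can exceed 33.

33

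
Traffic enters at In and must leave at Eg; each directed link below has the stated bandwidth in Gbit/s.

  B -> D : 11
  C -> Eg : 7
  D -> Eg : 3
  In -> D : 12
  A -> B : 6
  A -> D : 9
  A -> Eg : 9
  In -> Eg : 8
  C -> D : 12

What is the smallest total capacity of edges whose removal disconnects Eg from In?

Augment In→Eg: bottleneck 8, flow now 8.
Augment In→D→Eg: bottleneck 3, flow now 11.
No augmenting path remains; maximum flow = 11.
By max-flow min-cut, the minimum cut capacity equals the max flow.
In the residual graph, reachable from In: {In, D}.
Min-cut edges: In→Eg (8), D→Eg (3); capacity 8 + 3 = 11.

11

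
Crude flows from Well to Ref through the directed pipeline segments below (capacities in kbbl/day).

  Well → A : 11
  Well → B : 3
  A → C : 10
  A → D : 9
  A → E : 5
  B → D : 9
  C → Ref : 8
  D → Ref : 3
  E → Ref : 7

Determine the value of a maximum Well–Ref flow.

Augment Well→A→C→Ref: bottleneck 8, flow now 8.
Augment Well→A→D→Ref: bottleneck 3, flow now 11.
Augment Well→B→D→A→E→Ref: bottleneck 3, flow now 14. (uses reverse residual edge)
No augmenting path remains; maximum flow = 14.
In the residual graph, reachable from Well: {Well}.
Min-cut edges: Well→A (11), Well→B (3); capacity 11 + 3 = 14.
This cut is saturated, so no flow can exceed 14.

14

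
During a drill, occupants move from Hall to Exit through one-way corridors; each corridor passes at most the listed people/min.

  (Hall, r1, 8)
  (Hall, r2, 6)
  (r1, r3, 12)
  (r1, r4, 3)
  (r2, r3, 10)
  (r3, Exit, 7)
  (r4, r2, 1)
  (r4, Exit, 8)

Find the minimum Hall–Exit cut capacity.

Augment Hall→r1→r3→Exit: bottleneck 7, flow now 7.
Augment Hall→r1→r4→Exit: bottleneck 1, flow now 8.
Augment Hall→r2→r3→r1→r4→Exit: bottleneck 2, flow now 10. (uses reverse residual edge)
No augmenting path remains; maximum flow = 10.
By max-flow min-cut, the minimum cut capacity equals the max flow.
In the residual graph, reachable from Hall: {Hall, r1, r2, r3}.
Min-cut edges: r1→r4 (3), r3→Exit (7); capacity 3 + 7 = 10.

10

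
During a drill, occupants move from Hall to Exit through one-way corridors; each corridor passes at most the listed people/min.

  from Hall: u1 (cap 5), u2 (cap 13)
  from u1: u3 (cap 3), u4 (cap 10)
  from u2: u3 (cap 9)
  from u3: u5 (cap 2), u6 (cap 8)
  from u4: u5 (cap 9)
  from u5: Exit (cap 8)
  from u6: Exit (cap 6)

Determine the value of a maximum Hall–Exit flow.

13

Augment Hall→u1→u3→u5→Exit: bottleneck 2, flow now 2.
Augment Hall→u1→u3→u6→Exit: bottleneck 1, flow now 3.
Augment Hall→u1→u4→u5→Exit: bottleneck 2, flow now 5.
Augment Hall→u2→u3→u6→Exit: bottleneck 5, flow now 10.
Augment Hall→u2→u3→u1→u4→u5→Exit: bottleneck 3, flow now 13. (uses reverse residual edge)
No augmenting path remains; maximum flow = 13.
In the residual graph, reachable from Hall: {Hall, u2, u3, u6}.
Min-cut edges: Hall→u1 (5), u3→u5 (2), u6→Exit (6); capacity 5 + 2 + 6 = 13.
This cut is saturated, so no flow can exceed 13.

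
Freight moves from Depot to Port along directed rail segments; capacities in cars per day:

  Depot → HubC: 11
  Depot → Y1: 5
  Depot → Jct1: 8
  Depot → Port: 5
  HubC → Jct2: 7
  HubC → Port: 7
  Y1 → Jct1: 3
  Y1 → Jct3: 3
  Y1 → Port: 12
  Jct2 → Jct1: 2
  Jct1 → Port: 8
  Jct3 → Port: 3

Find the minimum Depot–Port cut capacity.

Augment Depot→Port: bottleneck 5, flow now 5.
Augment Depot→HubC→Port: bottleneck 7, flow now 12.
Augment Depot→Y1→Port: bottleneck 5, flow now 17.
Augment Depot→Jct1→Port: bottleneck 8, flow now 25.
No augmenting path remains; maximum flow = 25.
By max-flow min-cut, the minimum cut capacity equals the max flow.
In the residual graph, reachable from Depot: {Depot, HubC, Jct2, Jct1}.
Min-cut edges: Depot→Y1 (5), Depot→Port (5), HubC→Port (7), Jct1→Port (8); capacity 5 + 5 + 7 + 8 = 25.

25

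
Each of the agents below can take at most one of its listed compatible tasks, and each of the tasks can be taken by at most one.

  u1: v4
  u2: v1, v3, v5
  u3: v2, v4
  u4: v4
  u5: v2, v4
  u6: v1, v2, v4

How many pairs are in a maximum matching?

4

Unit-capacity flow: source→left, listed edges, right→sink; max matching = max flow.
Augmenting path u1→v4 (+1); matched 1.
Augmenting path u2→v1 (+1); matched 2.
Augmenting path u3→v2 (+1); matched 3.
Augmenting path u6→v1→u2→v3 (+1); matched 4.
No augmenting path remains; maximum matching = 4.
König certificate: {u2, u6, v2, v4} is a vertex cover of size 4 (every listed pair touches it), so no matching can be larger.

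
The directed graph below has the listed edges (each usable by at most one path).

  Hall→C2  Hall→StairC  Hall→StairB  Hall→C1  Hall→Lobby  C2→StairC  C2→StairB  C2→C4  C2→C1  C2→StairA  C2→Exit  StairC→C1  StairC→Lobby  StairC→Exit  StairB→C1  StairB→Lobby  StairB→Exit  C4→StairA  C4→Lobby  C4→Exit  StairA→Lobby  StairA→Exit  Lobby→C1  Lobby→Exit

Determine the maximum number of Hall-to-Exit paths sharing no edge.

4

Assign every edge capacity 1; by Menger, the answer equals the max flow.
Path Hall→C2→Exit (+1); total 1.
Path Hall→StairC→Exit (+1); total 2.
Path Hall→StairB→Exit (+1); total 3.
Path Hall→Lobby→Exit (+1); total 4.
No residual Hall→Exit path; max flow = 4.
Certifying cut of size 4: {Hall→C2, Hall→Lobby, Hall→StairB, Hall→StairC}.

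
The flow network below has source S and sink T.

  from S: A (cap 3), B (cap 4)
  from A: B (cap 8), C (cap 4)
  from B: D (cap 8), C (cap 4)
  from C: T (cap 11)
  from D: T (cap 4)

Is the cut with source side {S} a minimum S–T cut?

Given cut capacity: 3 + 4 = 7.
Augment S→A→C→T: bottleneck 3, flow now 3.
Augment S→B→C→T: bottleneck 4, flow now 7.
No augmenting path remains; maximum flow = 7.
Cut capacity 7 equals the max flow, so it is a minimum cut.

Yes — it is a minimum cut (capacity 7).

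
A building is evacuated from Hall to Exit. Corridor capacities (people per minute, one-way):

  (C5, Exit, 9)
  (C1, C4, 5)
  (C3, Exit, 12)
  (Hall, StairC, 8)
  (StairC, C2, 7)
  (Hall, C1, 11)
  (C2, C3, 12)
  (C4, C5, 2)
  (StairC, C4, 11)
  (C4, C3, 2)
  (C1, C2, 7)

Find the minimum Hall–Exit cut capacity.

14

Augment Hall→StairC→C4→C5→Exit: bottleneck 2, flow now 2.
Augment Hall→StairC→C4→C3→Exit: bottleneck 2, flow now 4.
Augment Hall→StairC→C2→C3→Exit: bottleneck 4, flow now 8.
Augment Hall→C1→C2→C3→Exit: bottleneck 6, flow now 14.
No augmenting path remains; maximum flow = 14.
By max-flow min-cut, the minimum cut capacity equals the max flow.
In the residual graph, reachable from Hall: {Hall, StairC, C1, C4, C2, C3}.
Min-cut edges: C4→C5 (2), C3→Exit (12); capacity 2 + 12 = 14.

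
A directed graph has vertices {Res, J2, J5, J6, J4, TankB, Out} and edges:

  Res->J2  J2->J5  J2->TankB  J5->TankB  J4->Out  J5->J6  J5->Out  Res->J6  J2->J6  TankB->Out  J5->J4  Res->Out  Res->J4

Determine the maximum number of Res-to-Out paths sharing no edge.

Assign every edge capacity 1; by Menger, the answer equals the max flow.
Path Res→Out (+1); total 1.
Path Res→J4→Out (+1); total 2.
Path Res→J2→J5→Out (+1); total 3.
No residual Res→Out path; max flow = 3.
Certifying cut of size 3: {Res→J2, Res→J4, Res→Out}.

3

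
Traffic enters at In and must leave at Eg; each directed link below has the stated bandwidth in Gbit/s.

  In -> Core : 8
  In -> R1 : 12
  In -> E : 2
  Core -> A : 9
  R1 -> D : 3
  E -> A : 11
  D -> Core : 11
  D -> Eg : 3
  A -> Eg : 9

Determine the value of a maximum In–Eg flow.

12

Augment In→Core→A→Eg: bottleneck 8, flow now 8.
Augment In→R1→D→Eg: bottleneck 3, flow now 11.
Augment In→E→A→Eg: bottleneck 1, flow now 12.
No augmenting path remains; maximum flow = 12.
In the residual graph, reachable from In: {In, Core, R1, E, A}.
Min-cut edges: R1→D (3), A→Eg (9); capacity 3 + 9 = 12.
This cut is saturated, so no flow can exceed 12.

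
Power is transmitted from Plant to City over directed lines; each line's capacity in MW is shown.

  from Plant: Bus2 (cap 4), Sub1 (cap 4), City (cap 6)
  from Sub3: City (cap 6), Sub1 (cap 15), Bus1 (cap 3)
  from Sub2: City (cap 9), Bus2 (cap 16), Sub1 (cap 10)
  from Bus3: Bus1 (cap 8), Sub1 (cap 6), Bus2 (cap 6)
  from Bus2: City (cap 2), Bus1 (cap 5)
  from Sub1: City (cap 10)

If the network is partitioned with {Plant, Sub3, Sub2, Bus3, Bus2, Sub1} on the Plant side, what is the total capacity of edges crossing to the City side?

Edges leaving {Plant, Sub3, Sub2, Bus3, Bus2, Sub1}: Plant→City (6), Sub3→Bus1 (3), Sub3→City (6), Sub2→City (9), Bus3→Bus1 (8), Bus2→Bus1 (5), Bus2→City (2), Sub1→City (10).
Cut capacity = 6 + 3 + 6 + 9 + 8 + 5 + 2 + 10 = 49.

49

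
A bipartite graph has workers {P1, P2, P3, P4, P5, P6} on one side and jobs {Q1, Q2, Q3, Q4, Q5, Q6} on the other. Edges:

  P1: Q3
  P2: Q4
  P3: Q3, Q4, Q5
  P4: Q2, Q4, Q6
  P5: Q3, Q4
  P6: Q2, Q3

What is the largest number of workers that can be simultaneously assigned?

Unit-capacity flow: source→left, listed edges, right→sink; max matching = max flow.
Augmenting path P1→Q3 (+1); matched 1.
Augmenting path P2→Q4 (+1); matched 2.
Augmenting path P3→Q5 (+1); matched 3.
Augmenting path P4→Q2 (+1); matched 4.
Augmenting path P6→Q2→P4→Q6 (+1); matched 5.
No augmenting path remains; maximum matching = 5.
König certificate: {P3, P4, P6, Q3, Q4} is a vertex cover of size 5 (every listed pair touches it), so no matching can be larger.

5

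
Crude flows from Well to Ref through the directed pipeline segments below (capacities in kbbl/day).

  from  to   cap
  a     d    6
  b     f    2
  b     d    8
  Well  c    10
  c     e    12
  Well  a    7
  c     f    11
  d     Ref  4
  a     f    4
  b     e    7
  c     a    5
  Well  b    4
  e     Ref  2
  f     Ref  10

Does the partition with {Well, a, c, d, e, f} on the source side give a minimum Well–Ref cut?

No — its capacity is 20, but the minimum cut has capacity 16.

Given cut capacity: 4 + 4 + 2 + 10 = 20.
Augment Well→a→d→Ref: bottleneck 4, flow now 4.
Augment Well→a→f→Ref: bottleneck 3, flow now 7.
Augment Well→b→e→Ref: bottleneck 2, flow now 9.
Augment Well→b→f→Ref: bottleneck 2, flow now 11.
Augment Well→c→f→Ref: bottleneck 5, flow now 16.
No augmenting path remains; maximum flow = 16.
In the residual graph, reachable from Well: {Well, a, b, c, d, e, f}.
Min-cut edges: d→Ref (4), e→Ref (2), f→Ref (10); capacity 4 + 2 + 10 = 16.
Cut capacity 20 exceeds the max flow 16, so it is not minimum.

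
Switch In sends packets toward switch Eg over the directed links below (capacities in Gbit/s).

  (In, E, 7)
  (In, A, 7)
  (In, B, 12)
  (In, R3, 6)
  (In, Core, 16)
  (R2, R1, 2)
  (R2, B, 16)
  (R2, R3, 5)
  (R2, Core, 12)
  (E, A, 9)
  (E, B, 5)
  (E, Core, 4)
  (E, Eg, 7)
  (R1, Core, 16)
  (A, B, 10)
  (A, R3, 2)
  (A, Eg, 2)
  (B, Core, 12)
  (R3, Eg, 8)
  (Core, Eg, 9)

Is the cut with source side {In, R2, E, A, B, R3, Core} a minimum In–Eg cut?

Given cut capacity: 2 + 7 + 2 + 8 + 9 = 28.
Augment In→E→Eg: bottleneck 7, flow now 7.
Augment In→A→Eg: bottleneck 2, flow now 9.
Augment In→R3→Eg: bottleneck 6, flow now 15.
Augment In→Core→Eg: bottleneck 9, flow now 24.
Augment In→A→R3→Eg: bottleneck 2, flow now 26.
No augmenting path remains; maximum flow = 26.
In the residual graph, reachable from In: {In, A, B, Core}.
Min-cut edges: In→E (7), In→R3 (6), A→R3 (2), A→Eg (2), Core→Eg (9); capacity 7 + 6 + 2 + 2 + 9 = 26.
Cut capacity 28 exceeds the max flow 26, so it is not minimum.

No — its capacity is 28, but the minimum cut has capacity 26.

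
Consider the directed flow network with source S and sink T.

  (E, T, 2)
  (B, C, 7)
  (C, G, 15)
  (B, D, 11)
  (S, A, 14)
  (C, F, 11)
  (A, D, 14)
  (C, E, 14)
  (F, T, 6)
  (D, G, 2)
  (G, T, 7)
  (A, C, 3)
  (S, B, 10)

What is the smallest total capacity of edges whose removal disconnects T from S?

Augment S→A→C→E→T: bottleneck 2, flow now 2.
Augment S→A→C→F→T: bottleneck 1, flow now 3.
Augment S→A→D→G→T: bottleneck 2, flow now 5.
Augment S→B→C→F→T: bottleneck 5, flow now 10.
Augment S→B→C→G→T: bottleneck 2, flow now 12.
No augmenting path remains; maximum flow = 12.
By max-flow min-cut, the minimum cut capacity equals the max flow.
In the residual graph, reachable from S: {S, A, B, D}.
Min-cut edges: A→C (3), B→C (7), D→G (2); capacity 3 + 7 + 2 = 12.

12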